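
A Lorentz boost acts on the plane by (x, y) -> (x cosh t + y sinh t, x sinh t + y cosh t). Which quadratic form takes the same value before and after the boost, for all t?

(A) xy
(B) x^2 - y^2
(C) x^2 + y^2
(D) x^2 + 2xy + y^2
B

Write x' = x cosh t + y sinh t, y' = x sinh t + y cosh t and substitute into each option:
(A) xy: (x cosh t + y sinh t)(x sinh t + y cosh t) = xy(cosh^2 t + sinh^2 t) + (x^2 + y^2) sinh t cosh t = xy cosh 2t + (x^2 + y^2)(sinh 2t)/2   [not invariant for t != 0]
(B) x^2 - y^2: (x cosh t + y sinh t)^2 - (x sinh t + y cosh t)^2 = x^2(cosh^2 t - sinh^2 t) + 2xy(cosh t sinh t - sinh t cosh t) + y^2(sinh^2 t - cosh^2 t) = x^2 - y^2   [invariant, using cosh^2 t - sinh^2 t = 1]
(C) x^2 + y^2: (x cosh t + y sinh t)^2 + (x sinh t + y cosh t)^2 = (x^2 + y^2)(cosh^2 t + sinh^2 t) + 4xy sinh t cosh t = (x^2 + y^2) cosh 2t + 2xy sinh 2t   [not invariant for t != 0]
(D) x^2 + 2xy + y^2: (x' + y')^2 with x' + y' = (x + y)(cosh t + sinh t) = (x + y)e^t, so it becomes (x + y)^2 e^(2t)   [not invariant for t != 0]

Only (B) x^2 - y^2 is unchanged; it is the Minkowski form preserved by Lorentz boosts, just as x^2 + y^2 is preserved by ordinary rotations.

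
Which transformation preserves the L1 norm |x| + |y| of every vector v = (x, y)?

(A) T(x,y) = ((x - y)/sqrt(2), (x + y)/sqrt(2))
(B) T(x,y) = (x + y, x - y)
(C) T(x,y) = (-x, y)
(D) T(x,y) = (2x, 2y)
C

A transformation preserves a norm if ||T(v)|| = ||v|| for every v; a single vector where the norm changes rules an option out.

(A) T(x,y) = ((x - y)/sqrt(2), (x + y)/sqrt(2)): v = (1, 0) has norm |1| + |0| = 1, but T(v) = (sqrt(2)/2, sqrt(2)/2) has norm sqrt(2) -- not preserved.
(B) T(x,y) = (x + y, x - y): v = (1, 0) has norm |1| + |0| = 1, but T(v) = (1, 1) has norm 2 -- not preserved.
(C) T(x,y) = (-x, y): preserves the norm -- it only permutes the coordinates and/or flips signs, which leaves |x| + |y| unchanged.
(D) T(x,y) = (2x, 2y): v = (1, 0) has norm |1| + |0| = 1, but T(v) = (2, 0) has norm 2 -- not preserved.

Therefore the answer is (C).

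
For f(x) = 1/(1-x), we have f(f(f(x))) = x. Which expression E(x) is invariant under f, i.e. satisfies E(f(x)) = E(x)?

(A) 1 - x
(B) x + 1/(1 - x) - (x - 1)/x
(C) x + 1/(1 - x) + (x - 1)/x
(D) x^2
C

Replace x by f(x) = 1/(1 - x) in each option and simplify. As a quick numerical cross-check, also compare E(3) with E(f(3)) = E(-1/2).

(A) 1 - x  ->  1 - (1/(1 - x)) = x/(x - 1); check: E(3) = -2 but E(-1/2) = 3/2.   [not invariant]
(B) x + 1/(1 - x) - (x - 1)/x  ->  (1/(1 - x)) + 1/(1 - (1/(1 - x))) - ((1/(1 - x)) - 1)/(1/(1 - x)) = (x^2(1 - x) - x + (x - 1)^2)/(x(x - 1)); check: E(3) = 11/6 but E(-1/2) = -17/6.   [not invariant]
(C) x + 1/(1 - x) + (x - 1)/x  ->  (1/(1 - x)) + 1/(1 - (1/(1 - x))) + ((1/(1 - x)) - 1)/(1/(1 - x)), which simplifies back to x + 1/(1 - x) + (x - 1)/x; check: E(3) = 19/6, E(-1/2) = 19/6.   [invariant]
(D) x^2  ->  (1/(1 - x))^2 = (x - 1)^(-2); check: E(3) = 9 but E(-1/2) = 1/4.   [not invariant]

Only (C) is unchanged. Indeed f(f(x)) = 1/(1 - 1/(1-x)) = (1-x)/(-x) = (x-1)/x, so E(x) = x + f(x) + f(f(x)) is the sum over the whole 3-cycle; applying f just permutes the three terms cyclically (x -> f(x) -> f(f(x)) -> x), leaving the sum unchanged.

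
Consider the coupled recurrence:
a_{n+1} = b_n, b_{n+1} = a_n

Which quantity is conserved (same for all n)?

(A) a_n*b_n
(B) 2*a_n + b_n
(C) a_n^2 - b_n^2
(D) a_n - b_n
A

Replace a_n by a_{n+1} = b_n and b_n by b_{n+1} = a_n in each option and simplify:
(A) a_n*b_n  ->  (b_n)*(a_n) = a_n*b_n   [conserved]
(B) 2*a_n + b_n  ->  2*(b_n) + (a_n) = a_n + 2*b_n   [not conserved]
(C) a_n^2 - b_n^2  ->  (b_n)^2 - (a_n)^2 = -a_n^2 + b_n^2   [not conserved]
(D) a_n - b_n  ->  (b_n) - (a_n) = -a_n + b_n   [not conserved]

Only (A) a_n*b_n returns to itself after one step, so it is the conserved quantity.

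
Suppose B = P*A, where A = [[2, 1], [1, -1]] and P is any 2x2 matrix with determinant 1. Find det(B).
-3

By the multiplicative property of determinants, det(B) = det(P*A) = det(P) * det(A) = det(A),
so the determinant is invariant under multiplication by any determinant-1 matrix; we just need det(A).

det(A) = (2)(-1) - (1)(1) = -2 - 1 = -3

Therefore det(B) = 1 * (-3) = -3.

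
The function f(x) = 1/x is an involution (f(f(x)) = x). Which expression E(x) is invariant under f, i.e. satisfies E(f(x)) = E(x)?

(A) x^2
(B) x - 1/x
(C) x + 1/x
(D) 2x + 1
C

Replace x by f(x) = 1/x in each option and simplify. As a quick numerical cross-check, also compare E(4) with E(f(4)) = E(1/4).

(A) x^2  ->  (1/x)^2 = x^(-2); check: E(4) = 16 but E(1/4) = 1/16.   [not invariant]
(B) x - 1/x  ->  (1/x) - 1/(1/x) = -x + 1/x; check: E(4) = 15/4 but E(1/4) = -15/4.   [not invariant]
(C) x + 1/x  ->  (1/x) + 1/(1/x), which simplifies back to x + 1/x; check: E(4) = 17/4, E(1/4) = 17/4.   [invariant]
(D) 2x + 1  ->  2(1/x) + 1 = (x + 2)/x; check: E(4) = 9 but E(1/4) = 3/2.   [not invariant]

Only (C) is unchanged. E is symmetric under swapping x with f(x) = 1/x, which is exactly what an involution does.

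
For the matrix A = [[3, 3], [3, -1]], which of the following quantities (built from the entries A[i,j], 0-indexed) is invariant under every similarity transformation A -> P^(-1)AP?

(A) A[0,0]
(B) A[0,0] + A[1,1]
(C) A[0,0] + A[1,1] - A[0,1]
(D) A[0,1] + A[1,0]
B

A[0,0] + A[1,1] is the trace of A. By the cyclic property of the trace, tr(P^(-1)AP) = tr(APP^(-1)) = tr(A), so it is the same for every matrix similar to A.

The other combinations are not similarity invariants. For example, take P = [[1, 1], [0, 1]] (det P = 1), so P^(-1) = [[1, -1], [0, 1]] and
B = P^(-1)AP = [[0, 4], [3, 2]].
Evaluating each option on A and on B:
(A) A[0,0]: 3 for A, 0 for B -> changes
(B) A[0,0] + A[1,1]: 2 for A, 2 for B -> unchanged
(C) A[0,0] + A[1,1] - A[0,1]: -1 for A, -2 for B -> changes
(D) A[0,1] + A[1,0]: 6 for A, 7 for B -> changes

Only (B) A[0,0] + A[1,1] = 2 survives (and it does so for every P, not just this one), so it is the invariant.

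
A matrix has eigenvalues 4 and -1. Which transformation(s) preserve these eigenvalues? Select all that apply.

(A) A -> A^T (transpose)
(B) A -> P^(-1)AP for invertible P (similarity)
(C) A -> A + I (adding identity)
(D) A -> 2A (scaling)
A and B

Eigenvalues are preserved by:
1. Similarity transformations: A -> P^(-1)AP (same characteristic polynomial)
2. Transpose: A^T has the same eigenvalues as A

Eigenvalues are NOT preserved by:
- Adding identity: eigenvalues become 4+1, -1+1
- Scaling: eigenvalues become 8, -2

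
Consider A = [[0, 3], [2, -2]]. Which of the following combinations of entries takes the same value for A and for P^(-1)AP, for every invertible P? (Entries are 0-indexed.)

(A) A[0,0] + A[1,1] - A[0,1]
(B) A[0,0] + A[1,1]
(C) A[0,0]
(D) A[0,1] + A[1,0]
B

A[0,0] + A[1,1] is the trace of A. By the cyclic property of the trace, tr(P^(-1)AP) = tr(APP^(-1)) = tr(A), so it is the same for every matrix similar to A.

The other combinations are not similarity invariants. For example, take P = [[1, -1], [0, 1]] (det P = 1), so P^(-1) = [[1, 1], [0, 1]] and
B = P^(-1)AP = [[2, -1], [2, -4]].
Evaluating each option on A and on B:
(A) A[0,0] + A[1,1] - A[0,1]: -5 for A, -1 for B -> changes
(B) A[0,0] + A[1,1]: -2 for A, -2 for B -> unchanged
(C) A[0,0]: 0 for A, 2 for B -> changes
(D) A[0,1] + A[1,0]: 5 for A, 1 for B -> changes

Only (B) A[0,0] + A[1,1] = -2 survives (and it does so for every P, not just this one), so it is the invariant.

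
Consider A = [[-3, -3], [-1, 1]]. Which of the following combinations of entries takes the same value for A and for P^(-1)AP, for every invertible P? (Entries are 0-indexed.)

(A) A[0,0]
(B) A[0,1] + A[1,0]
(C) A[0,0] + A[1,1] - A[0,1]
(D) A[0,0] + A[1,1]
D

A[0,0] + A[1,1] is the trace of A. By the cyclic property of the trace, tr(P^(-1)AP) = tr(APP^(-1)) = tr(A), so it is the same for every matrix similar to A.

The other combinations are not similarity invariants. For example, take P = [[1, -1], [0, 1]] (det P = 1), so P^(-1) = [[1, 1], [0, 1]] and
B = P^(-1)AP = [[-4, 2], [-1, 2]].
Evaluating each option on A and on B:
(A) A[0,0]: -3 for A, -4 for B -> changes
(B) A[0,1] + A[1,0]: -4 for A, 1 for B -> changes
(C) A[0,0] + A[1,1] - A[0,1]: 1 for A, -4 for B -> changes
(D) A[0,0] + A[1,1]: -2 for A, -2 for B -> unchanged

Only (D) A[0,0] + A[1,1] = -2 survives (and it does so for every P, not just this one), so it is the invariant.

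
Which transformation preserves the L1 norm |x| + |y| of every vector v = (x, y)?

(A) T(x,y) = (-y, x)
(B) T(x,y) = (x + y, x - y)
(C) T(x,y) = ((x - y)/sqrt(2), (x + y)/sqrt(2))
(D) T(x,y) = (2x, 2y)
A

A transformation preserves a norm if ||T(v)|| = ||v|| for every v; a single vector where the norm changes rules an option out.

(A) T(x,y) = (-y, x): preserves the norm -- it only permutes the coordinates and/or flips signs, which leaves |x| + |y| unchanged.
(B) T(x,y) = (x + y, x - y): v = (1, 0) has norm |1| + |0| = 1, but T(v) = (1, 1) has norm 2 -- not preserved.
(C) T(x,y) = ((x - y)/sqrt(2), (x + y)/sqrt(2)): v = (1, 0) has norm |1| + |0| = 1, but T(v) = (sqrt(2)/2, sqrt(2)/2) has norm sqrt(2) -- not preserved.
(D) T(x,y) = (2x, 2y): v = (1, 0) has norm |1| + |0| = 1, but T(v) = (2, 0) has norm 2 -- not preserved.

Therefore the answer is (A).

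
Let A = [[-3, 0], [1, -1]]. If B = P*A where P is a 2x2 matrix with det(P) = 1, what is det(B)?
3

By the multiplicative property of determinants, det(B) = det(P*A) = det(P) * det(A) = det(A),
so the determinant is invariant under multiplication by any determinant-1 matrix; we just need det(A).

det(A) = (-3)(-1) - (0)(1) = 3 - 0 = 3

Therefore det(B) = 1 * 3 = 3.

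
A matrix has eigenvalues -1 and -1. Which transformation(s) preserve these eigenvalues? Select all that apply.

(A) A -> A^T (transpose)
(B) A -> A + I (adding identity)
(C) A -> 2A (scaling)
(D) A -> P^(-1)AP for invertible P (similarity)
A and D

Eigenvalues are preserved by:
1. Similarity transformations: A -> P^(-1)AP (same characteristic polynomial)
2. Transpose: A^T has the same eigenvalues as A

Eigenvalues are NOT preserved by:
- Adding identity: eigenvalues become -1+1, -1+1
- Scaling: eigenvalues become -2, -2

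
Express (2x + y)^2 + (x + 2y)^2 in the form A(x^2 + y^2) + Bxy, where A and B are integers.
5(x^2 + y^2) + 8xy

Expanding: (2x + y)^2 = 4x^2 + 4xy + y^2
(x + 2y)^2 = x^2 + 4xy + 4y^2
Sum = (4+1)(x^2+y^2) + 8xy = 5(x^2 + y^2) + 8xy
This is symmetric in x and y.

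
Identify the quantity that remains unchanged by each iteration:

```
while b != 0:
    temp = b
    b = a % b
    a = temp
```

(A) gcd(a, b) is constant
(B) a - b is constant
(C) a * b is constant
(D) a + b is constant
A

A loop invariant must hold before the first iteration and be re-established by every execution of the body.

(A) gcd(a, b) is constant: One iteration replaces (a, b) by (b, a mod b). Since a mod b = a - q*b for an integer q, any common divisor of a and b divides b and a mod b, and conversely; hence gcd(b, a mod b) = gcd(a, b). For instance (13, 6) -> (6, 1) keeps gcd = 1. At exit b = 0 and a = gcd of the original inputs.

The other options fail:
(B) a - b is constant: e.g. (a, b) = (13, 6) -> (6, 1): the difference goes from 7 to 5.
(C) a * b is constant: e.g. (a, b) = (13, 6) -> (6, 1): the product goes from 78 to 6.
(D) a + b is constant: e.g. (a, b) = (13, 6) -> (6, 1): the sum goes from 19 to 7.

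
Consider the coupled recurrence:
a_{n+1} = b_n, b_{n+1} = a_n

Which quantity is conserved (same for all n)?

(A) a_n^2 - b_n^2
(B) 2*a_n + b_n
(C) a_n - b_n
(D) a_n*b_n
D

Replace a_n by a_{n+1} = b_n and b_n by b_{n+1} = a_n in each option and simplify:
(A) a_n^2 - b_n^2  ->  (b_n)^2 - (a_n)^2 = -a_n^2 + b_n^2   [not conserved]
(B) 2*a_n + b_n  ->  2*(b_n) + (a_n) = a_n + 2*b_n   [not conserved]
(C) a_n - b_n  ->  (b_n) - (a_n) = -a_n + b_n   [not conserved]
(D) a_n*b_n  ->  (b_n)*(a_n) = a_n*b_n   [conserved]

Only (D) a_n*b_n returns to itself after one step, so it is the conserved quantity.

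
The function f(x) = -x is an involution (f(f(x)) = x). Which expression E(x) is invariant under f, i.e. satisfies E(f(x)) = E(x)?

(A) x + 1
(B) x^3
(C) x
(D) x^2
D

Replace x by f(x) = -x in each option and simplify. As a quick numerical cross-check, also compare E(4) with E(f(4)) = E(-4).

(A) x + 1  ->  (-x) + 1 = 1 - x; check: E(4) = 5 but E(-4) = -3.   [not invariant]
(B) x^3  ->  (-x)^3 = -x^3; check: E(4) = 64 but E(-4) = -64.   [not invariant]
(C) x  ->  (-x) = -x; check: E(4) = 4 but E(-4) = -4.   [not invariant]
(D) x^2  ->  (-x)^2, which simplifies back to x^2; check: E(4) = 16, E(-4) = 16.   [invariant]

Only (D) is unchanged. E is symmetric under swapping x with f(x) = -x, which is exactly what an involution does.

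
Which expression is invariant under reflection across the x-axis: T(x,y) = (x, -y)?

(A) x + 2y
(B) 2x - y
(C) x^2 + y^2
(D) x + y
C

The map is reflection across the x-axis: T(x,y) = (x, -y).
Substitute the transformed coordinates into each option and compare with the original:
(A) x + 2y  ->  (x) + 2(-y) = x - 2y   [differs from x + 2y: not invariant]
(B) 2x - y  ->  2(x) - (-y) = 2x + y   [differs from 2x - y: not invariant]
(C) x^2 + y^2  ->  (x)^2 + (-y)^2 = x^2 + y^2   [equals x^2 + y^2: invariant]
(D) x + y  ->  (x) + (-y) = x - y   [differs from x + y: not invariant]

Only option (C), x^2 + y^2, is unchanged by the transformation.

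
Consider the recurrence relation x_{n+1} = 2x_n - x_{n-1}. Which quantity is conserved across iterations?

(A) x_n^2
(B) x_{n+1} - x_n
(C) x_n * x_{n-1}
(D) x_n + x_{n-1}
B

For the recurrence x_{n+1} = 2x_n - x_{n-1}:

If x_{n+1} = 2x_n - x_{n-1}, then:
x_{n+1} - x_n = x_n - x_{n-1}
The first difference is constant throughout the sequence.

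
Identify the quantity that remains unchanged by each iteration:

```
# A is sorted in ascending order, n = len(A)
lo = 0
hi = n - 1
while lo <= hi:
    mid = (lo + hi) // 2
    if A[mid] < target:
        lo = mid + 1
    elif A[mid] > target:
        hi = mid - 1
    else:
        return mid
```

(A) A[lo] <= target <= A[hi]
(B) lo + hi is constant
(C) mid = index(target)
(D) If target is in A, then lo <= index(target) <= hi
D

A loop invariant must hold before the first iteration and be re-established by every execution of the body.

(D) If target is in A, then lo <= index(target) <= hi: Before the loop [lo, hi] = [0, n-1] covers every index. When A[mid] < target, sortedness puts target strictly to the right of mid, so setting lo = mid + 1 keeps index(target) in [lo, hi]; symmetrically for hi = mid - 1. Hence 'if target is in A then lo <= index(target) <= hi' holds after every iteration, and when lo > hi it proves target is absent.

The other options fail:
(A) A[lo] <= target <= A[hi]: fails when target is not in A (e.g. target < A[0] already violates it before the loop), so it is not maintained in general.
(B) lo + hi is constant: each iteration moves exactly one of lo, hi, so lo + hi changes (e.g. 0 + (n-1) becomes (mid+1) + (n-1)).
(C) mid = index(target): mid is just the current probe; it equals index(target) only on the iteration that returns.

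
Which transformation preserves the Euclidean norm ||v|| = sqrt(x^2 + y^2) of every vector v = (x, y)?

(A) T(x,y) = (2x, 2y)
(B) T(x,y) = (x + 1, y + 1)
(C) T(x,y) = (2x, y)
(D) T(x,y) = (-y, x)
D

A transformation preserves a norm if ||T(v)|| = ||v|| for every v; a single vector where the norm changes rules an option out.

(A) T(x,y) = (2x, 2y): v = (1, 0) has norm sqrt((1)^2 + (0)^2) = 1, but T(v) = (2, 0) has norm 2 -- not preserved.
(B) T(x,y) = (x + 1, y + 1): v = (1, 0) has norm sqrt((1)^2 + (0)^2) = 1, but T(v) = (2, 1) has norm sqrt(5) -- not preserved.
(C) T(x,y) = (2x, y): v = (1, 0) has norm sqrt((1)^2 + (0)^2) = 1, but T(v) = (2, 0) has norm 2 -- not preserved.
(D) T(x,y) = (-y, x): preserves the norm -- it is an orthogonal map (a rotation/reflection), and (-y)^2 + (x)^2 simplifies to x^2 + y^2.

Therefore the answer is (D).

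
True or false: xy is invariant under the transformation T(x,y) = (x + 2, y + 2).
False

Substitute T(x,y) = (x + 2, y + 2) into the expression and compare with the original.

Original: xy
After applying T: (x + 2)(y + 2) = xy + 2x + 2y + 4

This differs from the original xy (difference: 2x + 2y + 4), so the expression is NOT invariant.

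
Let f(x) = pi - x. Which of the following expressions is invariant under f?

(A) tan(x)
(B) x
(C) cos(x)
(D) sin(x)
D

For f(x) = pi - x:
sin(pi - x) = sin(x), so sine is invariant under this transformation.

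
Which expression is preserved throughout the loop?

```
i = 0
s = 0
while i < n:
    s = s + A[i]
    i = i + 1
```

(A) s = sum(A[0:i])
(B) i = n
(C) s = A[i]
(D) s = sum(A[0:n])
A

A loop invariant must hold before the first iteration and be re-established by every execution of the body.

(A) s = sum(A[0:i]): Initially i = 0 and s = 0 = sum of the empty slice A[0:0]. If s = sum(A[0:i]) holds at the top of an iteration, the body sets s to sum(A[0:i]) + A[i] = sum(A[0:i+1]) and then i to i+1, so s = sum(A[0:i]) holds again. At exit i = n, giving s = sum(A[0:n]).

The other options fail:
(B) i = n: false initially (i = 0); it is the exit condition, not an invariant.
(C) s = A[i]: after the first iteration s = A[0] but i = 1, so s = A[i] compares s with the wrong element (and fails in general).
(D) s = sum(A[0:n]): false before the loop (s = 0, not the full sum) -- it only becomes true at exit.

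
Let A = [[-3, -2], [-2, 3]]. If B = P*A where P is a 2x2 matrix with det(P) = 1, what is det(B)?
-13

By the multiplicative property of determinants, det(B) = det(P*A) = det(P) * det(A) = det(A),
so the determinant is invariant under multiplication by any determinant-1 matrix; we just need det(A).

det(A) = (-3)(3) - (-2)(-2) = -9 - 4 = -13

Therefore det(B) = 1 * (-13) = -13.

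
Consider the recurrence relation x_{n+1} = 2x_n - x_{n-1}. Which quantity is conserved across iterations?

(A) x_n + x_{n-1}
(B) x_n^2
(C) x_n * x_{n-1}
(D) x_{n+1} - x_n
D

For the recurrence x_{n+1} = 2x_n - x_{n-1}:

If x_{n+1} = 2x_n - x_{n-1}, then:
x_{n+1} - x_n = x_n - x_{n-1}
The first difference is constant throughout the sequence.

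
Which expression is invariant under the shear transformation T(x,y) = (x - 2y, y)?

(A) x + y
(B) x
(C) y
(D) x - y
C

Under the shear T(x,y) = (x - 2y, y):
Substitute the transformed coordinates into each option and compare with the original:
(A) x + y  ->  (x - 2y) + (y) = x - y   [differs from x + y: not invariant]
(B) x  ->  (x - 2y) = x - 2y   [differs from x: not invariant]
(C) y  ->  (y) = y   [equals y: invariant]
(D) x - y  ->  (x - 2y) - (y) = x - 3y   [differs from x - y: not invariant]

Only option (C), y, is unchanged by the transformation.
A horizontal shear moves points parallel to the x-axis, so the y-coordinate (and any function of y alone) is unchanged.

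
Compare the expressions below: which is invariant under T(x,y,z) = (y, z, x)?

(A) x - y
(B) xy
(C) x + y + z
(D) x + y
C

Apply T(x,y,z) = (y, z, x) to each option, i.e. replace (x, y, z) by the transformed coordinates.
Substitute the transformed coordinates into each option and compare with the original:
(A) x - y  ->  (y) - (z) = y - z   [differs from x - y: not invariant]
(B) xy  ->  (y)(z) = yz   [differs from xy: not invariant]
(C) x + y + z  ->  (y) + (z) + (x) = x + y + z   [equals x + y + z: invariant]
(D) x + y  ->  (y) + (z) = y + z   [differs from x + y: not invariant]

Only option (C), x + y + z, is unchanged by the transformation.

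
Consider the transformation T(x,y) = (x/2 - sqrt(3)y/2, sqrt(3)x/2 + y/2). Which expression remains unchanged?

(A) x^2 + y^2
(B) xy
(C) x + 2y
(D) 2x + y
A

An expression E(x,y) is invariant under T if E(T(x,y)) = E(x,y). Here T(x,y) = (x/2 - sqrt(3)y/2, sqrt(3)x/2 + y/2).
Substitute the transformed coordinates into each option and compare with the original:
(A) x^2 + y^2  ->  (x/2 - sqrt(3)y/2)^2 + (sqrt(3)x/2 + y/2)^2 = x^2 + y^2   [equals x^2 + y^2: invariant]
(B) xy  ->  (x/2 - sqrt(3)y/2)(sqrt(3)x/2 + y/2) = sqrt(3)x^2/4 - xy/2 - sqrt(3)y^2/4   [differs from xy: not invariant]
(C) x + 2y  ->  (x/2 - sqrt(3)y/2) + 2(sqrt(3)x/2 + y/2) = x/2 + sqrt(3)x - sqrt(3)y/2 + y   [differs from x + 2y: not invariant]
(D) 2x + y  ->  2(x/2 - sqrt(3)y/2) + (sqrt(3)x/2 + y/2) = sqrt(3)x/2 + x - sqrt(3)y + y/2   [differs from 2x + y: not invariant]

Only option (A), x^2 + y^2, is unchanged by the transformation.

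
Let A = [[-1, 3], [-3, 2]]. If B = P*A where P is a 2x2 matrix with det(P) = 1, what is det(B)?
7

By the multiplicative property of determinants, det(B) = det(P*A) = det(P) * det(A) = det(A),
so the determinant is invariant under multiplication by any determinant-1 matrix; we just need det(A).

det(A) = (-1)(2) - (3)(-3) = -2 - (-9) = 7

Therefore det(B) = 1 * 7 = 7.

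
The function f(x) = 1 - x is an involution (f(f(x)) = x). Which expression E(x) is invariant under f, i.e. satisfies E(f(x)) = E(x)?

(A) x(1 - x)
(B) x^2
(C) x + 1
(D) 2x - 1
A

Replace x by f(x) = 1 - x in each option and simplify. As a quick numerical cross-check, also compare E(4) with E(f(4)) = E(-3).

(A) x(1 - x)  ->  (1 - x)(1 - (1 - x)), which simplifies back to x(1 - x); check: E(4) = -12, E(-3) = -12.   [invariant]
(B) x^2  ->  (1 - x)^2 = (x - 1)^2; check: E(4) = 16 but E(-3) = 9.   [not invariant]
(C) x + 1  ->  (1 - x) + 1 = 2 - x; check: E(4) = 5 but E(-3) = -2.   [not invariant]
(D) 2x - 1  ->  2(1 - x) - 1 = 1 - 2x; check: E(4) = 7 but E(-3) = -7.   [not invariant]

Only (A) is unchanged. E is symmetric under swapping x with f(x) = 1 - x, which is exactly what an involution does.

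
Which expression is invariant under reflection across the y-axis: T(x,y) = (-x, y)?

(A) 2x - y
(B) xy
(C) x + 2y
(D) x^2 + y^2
D

The map is reflection across the y-axis: T(x,y) = (-x, y).
Substitute the transformed coordinates into each option and compare with the original:
(A) 2x - y  ->  2(-x) - (y) = -2x - y   [differs from 2x - y: not invariant]
(B) xy  ->  (-x)(y) = -xy   [differs from xy: not invariant]
(C) x + 2y  ->  (-x) + 2(y) = -x + 2y   [differs from x + 2y: not invariant]
(D) x^2 + y^2  ->  (-x)^2 + (y)^2 = x^2 + y^2   [equals x^2 + y^2: invariant]

Only option (D), x^2 + y^2, is unchanged by the transformation.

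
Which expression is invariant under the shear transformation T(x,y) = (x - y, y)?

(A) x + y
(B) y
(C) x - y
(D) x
B

Under the shear T(x,y) = (x - y, y):
Substitute the transformed coordinates into each option and compare with the original:
(A) x + y  ->  (x - y) + (y) = x   [differs from x + y: not invariant]
(B) y  ->  (y) = y   [equals y: invariant]
(C) x - y  ->  (x - y) - (y) = x - 2y   [differs from x - y: not invariant]
(D) x  ->  (x - y) = x - y   [differs from x: not invariant]

Only option (B), y, is unchanged by the transformation.
A horizontal shear moves points parallel to the x-axis, so the y-coordinate (and any function of y alone) is unchanged.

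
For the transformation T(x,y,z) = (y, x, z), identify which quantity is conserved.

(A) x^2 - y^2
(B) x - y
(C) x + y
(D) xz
C

Apply T(x,y,z) = (y, x, z) to each option, i.e. replace (x, y, z) by the transformed coordinates.
Substitute the transformed coordinates into each option and compare with the original:
(A) x^2 - y^2  ->  (y)^2 - (x)^2 = -x^2 + y^2   [differs from x^2 - y^2: not invariant]
(B) x - y  ->  (y) - (x) = -x + y   [differs from x - y: not invariant]
(C) x + y  ->  (y) + (x) = x + y   [equals x + y: invariant]
(D) xz  ->  (y)(z) = yz   [differs from xz: not invariant]

Only option (C), x + y, is unchanged by the transformation.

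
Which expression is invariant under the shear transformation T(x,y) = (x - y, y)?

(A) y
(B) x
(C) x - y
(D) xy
A

Under the shear T(x,y) = (x - y, y):
Substitute the transformed coordinates into each option and compare with the original:
(A) y  ->  (y) = y   [equals y: invariant]
(B) x  ->  (x - y) = x - y   [differs from x: not invariant]
(C) x - y  ->  (x - y) - (y) = x - 2y   [differs from x - y: not invariant]
(D) xy  ->  (x - y)(y) = xy - y^2   [differs from xy: not invariant]

Only option (A), y, is unchanged by the transformation.
A horizontal shear moves points parallel to the x-axis, so the y-coordinate (and any function of y alone) is unchanged.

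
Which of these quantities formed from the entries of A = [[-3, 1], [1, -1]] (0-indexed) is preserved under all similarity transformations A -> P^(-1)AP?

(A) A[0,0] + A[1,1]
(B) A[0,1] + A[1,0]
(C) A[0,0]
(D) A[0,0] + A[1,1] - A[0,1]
A

A[0,0] + A[1,1] is the trace of A. By the cyclic property of the trace, tr(P^(-1)AP) = tr(APP^(-1)) = tr(A), so it is the same for every matrix similar to A.

The other combinations are not similarity invariants. For example, take P = [[2, 1], [1, 1]] (det P = 1), so P^(-1) = [[1, -1], [-1, 2]] and
B = P^(-1)AP = [[-6, -2], [7, 2]].
Evaluating each option on A and on B:
(A) A[0,0] + A[1,1]: -4 for A, -4 for B -> unchanged
(B) A[0,1] + A[1,0]: 2 for A, 5 for B -> changes
(C) A[0,0]: -3 for A, -6 for B -> changes
(D) A[0,0] + A[1,1] - A[0,1]: -5 for A, -2 for B -> changes

Only (A) A[0,0] + A[1,1] = -4 survives (and it does so for every P, not just this one), so it is the invariant.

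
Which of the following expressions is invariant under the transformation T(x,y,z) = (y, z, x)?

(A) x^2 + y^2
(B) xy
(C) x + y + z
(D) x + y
C

Apply T(x,y,z) = (y, z, x) to each option, i.e. replace (x, y, z) by the transformed coordinates.
Substitute the transformed coordinates into each option and compare with the original:
(A) x^2 + y^2  ->  (y)^2 + (z)^2 = y^2 + z^2   [differs from x^2 + y^2: not invariant]
(B) xy  ->  (y)(z) = yz   [differs from xy: not invariant]
(C) x + y + z  ->  (y) + (z) + (x) = x + y + z   [equals x + y + z: invariant]
(D) x + y  ->  (y) + (z) = y + z   [differs from x + y: not invariant]

Only option (C), x + y + z, is unchanged by the transformation.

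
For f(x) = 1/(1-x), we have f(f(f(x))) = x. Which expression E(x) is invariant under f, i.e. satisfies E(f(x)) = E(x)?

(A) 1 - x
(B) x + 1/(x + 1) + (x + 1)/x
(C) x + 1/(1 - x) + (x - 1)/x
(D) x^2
C

Replace x by f(x) = 1/(1 - x) in each option and simplify. As a quick numerical cross-check, also compare E(5) with E(f(5)) = E(-1/4).

(A) 1 - x  ->  1 - (1/(1 - x)) = x/(x - 1); check: E(5) = -4 but E(-1/4) = 5/4.   [not invariant]
(B) x + 1/(x + 1) + (x + 1)/x  ->  (1/(1 - x)) + 1/((1/(1 - x)) + 1) + ((1/(1 - x)) + 1)/(1/(1 - x)) = (-x^3 + 6x^2 - 11x + 7)/(x^2 - 3x + 2); check: E(5) = 191/30 but E(-1/4) = -23/12.   [not invariant]
(C) x + 1/(1 - x) + (x - 1)/x  ->  (1/(1 - x)) + 1/(1 - (1/(1 - x))) + ((1/(1 - x)) - 1)/(1/(1 - x)), which simplifies back to x + 1/(1 - x) + (x - 1)/x; check: E(5) = 111/20, E(-1/4) = 111/20.   [invariant]
(D) x^2  ->  (1/(1 - x))^2 = (x - 1)^(-2); check: E(5) = 25 but E(-1/4) = 1/16.   [not invariant]

Only (C) is unchanged. Indeed f(f(x)) = 1/(1 - 1/(1-x)) = (1-x)/(-x) = (x-1)/x, so E(x) = x + f(x) + f(f(x)) is the sum over the whole 3-cycle; applying f just permutes the three terms cyclically (x -> f(x) -> f(f(x)) -> x), leaving the sum unchanged.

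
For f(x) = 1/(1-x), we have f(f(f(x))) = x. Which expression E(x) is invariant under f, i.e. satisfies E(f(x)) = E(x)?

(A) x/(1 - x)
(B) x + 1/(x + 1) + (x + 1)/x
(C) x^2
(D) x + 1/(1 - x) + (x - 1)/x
D

Replace x by f(x) = 1/(1 - x) in each option and simplify. As a quick numerical cross-check, also compare E(5) with E(f(5)) = E(-1/4).

(A) x/(1 - x)  ->  (1/(1 - x))/(1 - (1/(1 - x))) = -1/x; check: E(5) = -5/4 but E(-1/4) = -1/5.   [not invariant]
(B) x + 1/(x + 1) + (x + 1)/x  ->  (1/(1 - x)) + 1/((1/(1 - x)) + 1) + ((1/(1 - x)) + 1)/(1/(1 - x)) = (-x^3 + 6x^2 - 11x + 7)/(x^2 - 3x + 2); check: E(5) = 191/30 but E(-1/4) = -23/12.   [not invariant]
(C) x^2  ->  (1/(1 - x))^2 = (x - 1)^(-2); check: E(5) = 25 but E(-1/4) = 1/16.   [not invariant]
(D) x + 1/(1 - x) + (x - 1)/x  ->  (1/(1 - x)) + 1/(1 - (1/(1 - x))) + ((1/(1 - x)) - 1)/(1/(1 - x)), which simplifies back to x + 1/(1 - x) + (x - 1)/x; check: E(5) = 111/20, E(-1/4) = 111/20.   [invariant]

Only (D) is unchanged. Indeed f(f(x)) = 1/(1 - 1/(1-x)) = (1-x)/(-x) = (x-1)/x, so E(x) = x + f(x) + f(f(x)) is the sum over the whole 3-cycle; applying f just permutes the three terms cyclically (x -> f(x) -> f(f(x)) -> x), leaving the sum unchanged.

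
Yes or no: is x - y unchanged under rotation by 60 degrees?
No

Applying rotation by 60 degrees: x' = x*cos(60 degrees) - y*sin(60 degrees) = x/2 - sqrt(3)y/2, y' = x*sin(60 degrees) + y*cos(60 degrees) = sqrt(3)x/2 + y/2

Substituting into x - y:
(x/2 - sqrt(3)y/2) - (sqrt(3)x/2 + y/2)
= -sqrt(3)x/2 + x/2 - sqrt(3)y/2 - y/2

This differs from the original expression x - y, so it is NOT invariant.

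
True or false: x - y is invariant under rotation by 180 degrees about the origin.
False

Applying rotation by 180 degrees: x' = x*cos(180 degrees) - y*sin(180 degrees) = -x, y' = x*sin(180 degrees) + y*cos(180 degrees) = -y

Substituting into x - y:
(-x) - (-y)
= -x + y

This differs from the original expression x - y, so it is NOT invariant.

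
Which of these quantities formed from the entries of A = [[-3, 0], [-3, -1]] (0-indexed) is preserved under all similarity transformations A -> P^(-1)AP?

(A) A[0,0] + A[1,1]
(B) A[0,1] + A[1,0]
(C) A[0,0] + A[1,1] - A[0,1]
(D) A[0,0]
A

A[0,0] + A[1,1] is the trace of A. By the cyclic property of the trace, tr(P^(-1)AP) = tr(APP^(-1)) = tr(A), so it is the same for every matrix similar to A.

The other combinations are not similarity invariants. For example, take P = [[1, -1], [0, 1]] (det P = 1), so P^(-1) = [[1, 1], [0, 1]] and
B = P^(-1)AP = [[-6, 5], [-3, 2]].
Evaluating each option on A and on B:
(A) A[0,0] + A[1,1]: -4 for A, -4 for B -> unchanged
(B) A[0,1] + A[1,0]: -3 for A, 2 for B -> changes
(C) A[0,0] + A[1,1] - A[0,1]: -4 for A, -9 for B -> changes
(D) A[0,0]: -3 for A, -6 for B -> changes

Only (A) A[0,0] + A[1,1] = -4 survives (and it does so for every P, not just this one), so it is the invariant.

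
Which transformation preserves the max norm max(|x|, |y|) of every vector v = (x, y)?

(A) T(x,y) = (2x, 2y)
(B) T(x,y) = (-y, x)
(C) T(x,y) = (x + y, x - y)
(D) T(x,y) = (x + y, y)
B

A transformation preserves a norm if ||T(v)|| = ||v|| for every v; a single vector where the norm changes rules an option out.

(A) T(x,y) = (2x, 2y): v = (1, 0) has norm max(|1|, |0|) = 1, but T(v) = (2, 0) has norm 2 -- not preserved.
(B) T(x,y) = (-y, x): preserves the norm -- it only permutes the coordinates and/or flips signs, which leaves max(|x|, |y|) unchanged.
(C) T(x,y) = (x + y, x - y): v = (1, 1) has norm max(|1|, |1|) = 1, but T(v) = (2, 0) has norm 2 -- not preserved.
(D) T(x,y) = (x + y, y): v = (1, 1) has norm max(|1|, |1|) = 1, but T(v) = (2, 1) has norm 2 -- not preserved.

Therefore the answer is (B).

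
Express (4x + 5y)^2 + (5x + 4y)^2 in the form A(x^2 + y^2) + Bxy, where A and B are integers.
41(x^2 + y^2) + 80xy

Expanding: (4x + 5y)^2 = 16x^2 + 40xy + 25y^2
(5x + 4y)^2 = 25x^2 + 40xy + 16y^2
Sum = (16+25)(x^2+y^2) + 80xy = 41(x^2 + y^2) + 80xy
This is symmetric in x and y.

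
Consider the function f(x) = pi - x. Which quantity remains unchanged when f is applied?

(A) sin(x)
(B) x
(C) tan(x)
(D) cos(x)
A

For f(x) = pi - x:
sin(pi - x) = sin(x), so sine is invariant under this transformation.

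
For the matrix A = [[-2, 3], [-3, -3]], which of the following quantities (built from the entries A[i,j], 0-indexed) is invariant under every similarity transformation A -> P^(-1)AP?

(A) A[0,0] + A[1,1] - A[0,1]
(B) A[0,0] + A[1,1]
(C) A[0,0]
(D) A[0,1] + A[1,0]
B

A[0,0] + A[1,1] is the trace of A. By the cyclic property of the trace, tr(P^(-1)AP) = tr(APP^(-1)) = tr(A), so it is the same for every matrix similar to A.

The other combinations are not similarity invariants. For example, take P = [[1, 2], [0, 1]] (det P = 1), so P^(-1) = [[1, -2], [0, 1]] and
B = P^(-1)AP = [[4, 17], [-3, -9]].
Evaluating each option on A and on B:
(A) A[0,0] + A[1,1] - A[0,1]: -8 for A, -22 for B -> changes
(B) A[0,0] + A[1,1]: -5 for A, -5 for B -> unchanged
(C) A[0,0]: -2 for A, 4 for B -> changes
(D) A[0,1] + A[1,0]: 0 for A, 14 for B -> changes

Only (B) A[0,0] + A[1,1] = -5 survives (and it does so for every P, not just this one), so it is the invariant.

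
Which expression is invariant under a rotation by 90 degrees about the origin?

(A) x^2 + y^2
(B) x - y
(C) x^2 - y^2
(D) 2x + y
A

A rotation by 90 degrees sends (x, y) to (-y, x).
Substitute the transformed coordinates into each option and compare with the original:
(A) x^2 + y^2  ->  (-y)^2 + (x)^2 = x^2 + y^2   [equals x^2 + y^2: invariant]
(B) x - y  ->  (-y) - (x) = -x - y   [differs from x - y: not invariant]
(C) x^2 - y^2  ->  (-y)^2 - (x)^2 = -x^2 + y^2   [differs from x^2 - y^2: not invariant]
(D) 2x + y  ->  2(-y) + (x) = x - 2y   [differs from 2x + y: not invariant]

Only option (A), x^2 + y^2, is unchanged by the transformation.
Geometrically, x^2 + y^2 is the squared distance from the origin, which every rotation about the origin preserves.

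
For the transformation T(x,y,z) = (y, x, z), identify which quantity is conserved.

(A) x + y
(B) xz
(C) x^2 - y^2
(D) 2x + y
A

Apply T(x,y,z) = (y, x, z) to each option, i.e. replace (x, y, z) by the transformed coordinates.
Substitute the transformed coordinates into each option and compare with the original:
(A) x + y  ->  (y) + (x) = x + y   [equals x + y: invariant]
(B) xz  ->  (y)(z) = yz   [differs from xz: not invariant]
(C) x^2 - y^2  ->  (y)^2 - (x)^2 = -x^2 + y^2   [differs from x^2 - y^2: not invariant]
(D) 2x + y  ->  2(y) + (x) = x + 2y   [differs from 2x + y: not invariant]

Only option (A), x + y, is unchanged by the transformation.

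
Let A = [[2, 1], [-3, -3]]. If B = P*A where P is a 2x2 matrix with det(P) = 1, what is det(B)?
-3

By the multiplicative property of determinants, det(B) = det(P*A) = det(P) * det(A) = det(A),
so the determinant is invariant under multiplication by any determinant-1 matrix; we just need det(A).

det(A) = (2)(-3) - (1)(-3) = -6 - (-3) = -3

Therefore det(B) = 1 * (-3) = -3.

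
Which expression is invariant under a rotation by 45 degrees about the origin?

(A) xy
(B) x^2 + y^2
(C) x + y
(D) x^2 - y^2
B

A rotation by 45 degrees sends (x, y) to (sqrt(2)x/2 - sqrt(2)y/2, sqrt(2)x/2 + sqrt(2)y/2).
Substitute the transformed coordinates into each option and compare with the original:
(A) xy  ->  (sqrt(2)x/2 - sqrt(2)y/2)(sqrt(2)x/2 + sqrt(2)y/2) = x^2/2 - y^2/2   [differs from xy: not invariant]
(B) x^2 + y^2  ->  (sqrt(2)x/2 - sqrt(2)y/2)^2 + (sqrt(2)x/2 + sqrt(2)y/2)^2 = x^2 + y^2   [equals x^2 + y^2: invariant]
(C) x + y  ->  (sqrt(2)x/2 - sqrt(2)y/2) + (sqrt(2)x/2 + sqrt(2)y/2) = sqrt(2)x   [differs from x + y: not invariant]
(D) x^2 - y^2  ->  (sqrt(2)x/2 - sqrt(2)y/2)^2 - (sqrt(2)x/2 + sqrt(2)y/2)^2 = -2xy   [differs from x^2 - y^2: not invariant]

Only option (B), x^2 + y^2, is unchanged by the transformation.
Geometrically, x^2 + y^2 is the squared distance from the origin, which every rotation about the origin preserves.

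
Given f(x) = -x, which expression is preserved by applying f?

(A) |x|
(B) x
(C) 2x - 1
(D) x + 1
A

For f(x) = -x:
Applying f replaces x by -x. Since |-x| = |x|, the absolute value is unchanged by f, whereas x -> -x, 2x - 1 -> -2x - 1 and x + 1 -> -x + 1 all change.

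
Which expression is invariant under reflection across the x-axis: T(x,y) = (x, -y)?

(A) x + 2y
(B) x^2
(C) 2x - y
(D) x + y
B

The map is reflection across the x-axis: T(x,y) = (x, -y).
Substitute the transformed coordinates into each option and compare with the original:
(A) x + 2y  ->  (x) + 2(-y) = x - 2y   [differs from x + 2y: not invariant]
(B) x^2  ->  (x)^2 = x^2   [equals x^2: invariant]
(C) 2x - y  ->  2(x) - (-y) = 2x + y   [differs from 2x - y: not invariant]
(D) x + y  ->  (x) + (-y) = x - y   [differs from x + y: not invariant]

Only option (B), x^2, is unchanged by the transformation.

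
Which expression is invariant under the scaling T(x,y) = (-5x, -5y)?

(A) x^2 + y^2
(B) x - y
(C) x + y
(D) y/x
D

Under the uniform scaling T(x,y) = (-5x, -5y):
Substitute the transformed coordinates into each option and compare with the original:
(A) x^2 + y^2  ->  (-5x)^2 + (-5y)^2 = 25x^2 + 25y^2   [differs from x^2 + y^2: not invariant]
(B) x - y  ->  (-5x) - (-5y) = -5x + 5y   [differs from x - y: not invariant]
(C) x + y  ->  (-5x) + (-5y) = -5x - 5y   [differs from x + y: not invariant]
(D) y/x  ->  (-5y)/(-5x) = y/x   [equals y/x: invariant]

Only option (D), y/x, is unchanged by the transformation.
The common factor -5 cancels in a ratio of coordinates, while sums, products and sums of squares pick up factors of -5 or 25.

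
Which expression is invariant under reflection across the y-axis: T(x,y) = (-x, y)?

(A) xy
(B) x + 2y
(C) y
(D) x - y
C

The map is reflection across the y-axis: T(x,y) = (-x, y).
Substitute the transformed coordinates into each option and compare with the original:
(A) xy  ->  (-x)(y) = -xy   [differs from xy: not invariant]
(B) x + 2y  ->  (-x) + 2(y) = -x + 2y   [differs from x + 2y: not invariant]
(C) y  ->  (y) = y   [equals y: invariant]
(D) x - y  ->  (-x) - (y) = -x - y   [differs from x - y: not invariant]

Only option (C), y, is unchanged by the transformation.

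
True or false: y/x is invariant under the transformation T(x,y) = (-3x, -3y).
True

Substitute T(x,y) = (-3x, -3y) into the expression and compare with the original.

Original: y/x
After applying T: (-3y)/(-3x) = y/x

This is identical to the original y/x, so the expression is invariant.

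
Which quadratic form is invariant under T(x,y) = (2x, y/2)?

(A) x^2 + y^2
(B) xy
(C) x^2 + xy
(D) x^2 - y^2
B

T multiplies x by 2 and divides y by 2.
Substitute the transformed coordinates into each option and compare with the original:
(A) x^2 + y^2  ->  (2x)^2 + (y/2)^2 = 4x^2 + y^2/4   [differs from x^2 + y^2: not invariant]
(B) xy  ->  (2x)(y/2) = xy   [equals xy: invariant]
(C) x^2 + xy  ->  (2x)^2 + (2x)(y/2) = 4x^2 + xy   [differs from x^2 + xy: not invariant]
(D) x^2 - y^2  ->  (2x)^2 - (y/2)^2 = 4x^2 - y^2/4   [differs from x^2 - y^2: not invariant]

Only option (B), xy, is unchanged by the transformation.
The factors 2 and 1/2 cancel only in the pure product xy.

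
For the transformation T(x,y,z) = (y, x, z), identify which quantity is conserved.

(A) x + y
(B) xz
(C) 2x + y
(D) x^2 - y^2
A

Apply T(x,y,z) = (y, x, z) to each option, i.e. replace (x, y, z) by the transformed coordinates.
Substitute the transformed coordinates into each option and compare with the original:
(A) x + y  ->  (y) + (x) = x + y   [equals x + y: invariant]
(B) xz  ->  (y)(z) = yz   [differs from xz: not invariant]
(C) 2x + y  ->  2(y) + (x) = x + 2y   [differs from 2x + y: not invariant]
(D) x^2 - y^2  ->  (y)^2 - (x)^2 = -x^2 + y^2   [differs from x^2 - y^2: not invariant]

Only option (A), x + y, is unchanged by the transformation.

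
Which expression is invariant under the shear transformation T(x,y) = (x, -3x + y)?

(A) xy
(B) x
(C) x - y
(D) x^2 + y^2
B

Under the shear T(x,y) = (x, -3x + y):
Substitute the transformed coordinates into each option and compare with the original:
(A) xy  ->  (x)(-3x + y) = -3x^2 + xy   [differs from xy: not invariant]
(B) x  ->  (x) = x   [equals x: invariant]
(C) x - y  ->  (x) - (-3x + y) = 4x - y   [differs from x - y: not invariant]
(D) x^2 + y^2  ->  (x)^2 + (-3x + y)^2 = 10x^2 - 6xy + y^2   [differs from x^2 + y^2: not invariant]

Only option (B), x, is unchanged by the transformation.
A vertical shear moves points parallel to the y-axis, so the x-coordinate (and any function of x alone) is unchanged.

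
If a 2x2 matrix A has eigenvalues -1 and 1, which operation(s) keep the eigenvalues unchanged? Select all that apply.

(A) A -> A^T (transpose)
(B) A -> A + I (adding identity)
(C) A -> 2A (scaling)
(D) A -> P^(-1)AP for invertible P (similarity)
A and D

Eigenvalues are preserved by:
1. Similarity transformations: A -> P^(-1)AP (same characteristic polynomial)
2. Transpose: A^T has the same eigenvalues as A

Eigenvalues are NOT preserved by:
- Adding identity: eigenvalues become -1+1, 1+1
- Scaling: eigenvalues become -2, 2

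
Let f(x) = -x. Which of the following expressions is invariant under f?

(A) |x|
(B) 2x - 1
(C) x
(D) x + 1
A

For f(x) = -x:
Applying f replaces x by -x. Since |-x| = |x|, the absolute value is unchanged by f, whereas x -> -x, 2x - 1 -> -2x - 1 and x + 1 -> -x + 1 all change.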